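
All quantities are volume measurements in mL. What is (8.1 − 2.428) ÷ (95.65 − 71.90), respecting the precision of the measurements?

8.1 − 2.428 = 5.672, limited to 1 d.p. → 2 s.f.; 95.65 − 71.90 = 23.75, limited to 2 d.p. → 4 s.f.
Carrying full precision, 5.672 ÷ 23.75 = 0.238821052632…; keep min(2, 4) = 2 s.f.
Rounded to 2 significant figures: 0.24.

0.24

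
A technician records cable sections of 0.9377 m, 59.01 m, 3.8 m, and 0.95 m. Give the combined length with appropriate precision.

0.9377 m + 59.01 m + 3.8 m + 0.95 m = 64.6977 m.
Addition/subtraction keeps the fewest decimal places: 0.9377 → 4 decimal places, 59.01 → 2 decimal places, 3.8 → 1 decimal place, 0.95 → 2 decimal places; limit is 1.
Rounded to 1 decimal place: 64.7 m.

64.7 m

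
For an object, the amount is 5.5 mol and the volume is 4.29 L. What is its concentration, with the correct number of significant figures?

concentration = 5.5 mol ÷ 4.29 L = 1.28205128205… mol/L.
5.5 has 2 significant figures; 4.29 has 3.
Division/multiplication keeps the fewest: 2 significant figures.
Rounded: 1.3 mol/L.

1.3 mol/L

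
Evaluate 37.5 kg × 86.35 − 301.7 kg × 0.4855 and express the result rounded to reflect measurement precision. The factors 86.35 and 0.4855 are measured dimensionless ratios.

37.5 × 86.35 = 3238.125 → 3.24 × 10^3 kg (3 s.f., last digit at the 10^1 place).
301.7 × 0.4855 = 146.47535 → 146.5 kg (4 s.f., last digit at the 10^-1 place).
Difference: 3091.64965 kg; keep the coarser place, 10^1.
Result: 3.09 × 10^3 kg.

3.09 × 10^3 kg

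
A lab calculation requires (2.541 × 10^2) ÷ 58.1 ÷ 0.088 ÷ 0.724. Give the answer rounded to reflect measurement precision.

69

(2.541 × 10^2) ÷ 58.1 ÷ 0.088 ÷ 0.724 = 68.6447447248…
Multiplication/division keeps the fewest significant figures: 2.541 × 10^2 → 4 s.f., 58.1 → 3 s.f., 0.088 → 2 s.f., 0.724 → 3 s.f.; limit is 2.
Rounded to 2 significant figures: 69.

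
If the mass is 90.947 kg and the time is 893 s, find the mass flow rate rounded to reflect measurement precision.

0.102 kg/s

mass flow rate = 90.947 kg ÷ 893 s = 0.101844344905… kg/s.
90.947 has 5 significant figures; 893 has 3.
Division/multiplication keeps the fewest: 3 significant figures.
Rounded: 0.102 kg/s.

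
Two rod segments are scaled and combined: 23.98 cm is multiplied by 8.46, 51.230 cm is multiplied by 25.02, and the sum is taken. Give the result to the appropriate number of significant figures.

23.98 × 8.46 = 202.8708 → 203 cm (3 s.f., last digit at the 10^0 place).
51.230 × 25.02 = 1281.7746 → 1282 cm (4 s.f., last digit at the 10^0 place).
Sum: 1484.6454 cm; keep the coarser place, 10^0.
Result: 1485 cm.

1485 cm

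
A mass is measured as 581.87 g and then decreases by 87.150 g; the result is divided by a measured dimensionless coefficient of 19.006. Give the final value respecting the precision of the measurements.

26.030 g

581.87 g − 87.150 g = 494.720 g; the difference is limited to 2 decimal places (5 s.f.).
Carrying full precision, 494.720 ÷ 19.006 = 26.0296748395… g; 19.006 has 5 s.f., so the result keeps min(5, 5) = 5 s.f.
Rounded to 5 significant figures: 26.030 g.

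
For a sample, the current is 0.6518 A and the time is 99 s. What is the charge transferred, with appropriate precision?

charge transferred = 0.6518 A × 99 s = 64.5282 C.
0.6518 has 4 significant figures; 99 has 2.
Division/multiplication keeps the fewest: 2 significant figures.
Rounded: 65 C.

65 C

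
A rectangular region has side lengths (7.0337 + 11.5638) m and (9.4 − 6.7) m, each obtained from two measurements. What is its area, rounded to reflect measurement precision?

7.0337 + 11.5638 = 18.5975, limited to 4 d.p. → 6 s.f.; 9.4 − 6.7 = 2.7, limited to 1 d.p. → 2 s.f.
Carrying full precision, 18.5975 × 2.7 = 50.21325; keep min(6, 2) = 2 s.f.
Rounded to 2 significant figures: 50. m².

50. m²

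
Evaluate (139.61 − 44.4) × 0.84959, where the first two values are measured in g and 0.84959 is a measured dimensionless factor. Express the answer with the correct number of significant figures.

80.9 g

139.61 g − 44.4 g = 95.21 g; the difference is limited to 1 decimal place (3 s.f.).
Carrying full precision, 95.21 × 0.84959 = 80.8894639 g; 0.84959 has 5 s.f., so the result keeps min(3, 5) = 3 s.f.
Rounded to 3 significant figures: 80.9 g.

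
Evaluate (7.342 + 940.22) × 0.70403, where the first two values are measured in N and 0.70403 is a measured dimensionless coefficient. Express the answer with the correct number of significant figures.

7.342 N + 940.22 N = 947.562 N; the sum is limited to 2 decimal places (5 s.f.).
Carrying full precision, 947.562 × 0.70403 = 667.11207486 N; 0.70403 has 5 s.f., so the result keeps min(5, 5) = 5 s.f.
Rounded to 5 significant figures: 667.11 N.

667.11 N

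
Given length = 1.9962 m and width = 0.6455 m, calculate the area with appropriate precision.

1.289 m²

area = 1.9962 m × 0.6455 m = 1.2885471 m².
1.9962 has 5 significant figures; 0.6455 has 4.
Division/multiplication keeps the fewest: 4 significant figures.
Rounded: 1.289 m².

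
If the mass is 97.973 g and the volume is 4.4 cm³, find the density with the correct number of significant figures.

22 g/cm³

density = 97.973 g ÷ 4.4 cm³ = 22.2665909091… g/cm³.
97.973 has 5 significant figures; 4.4 has 2.
Division/multiplication keeps the fewest: 2 significant figures.
Rounded: 22 g/cm³.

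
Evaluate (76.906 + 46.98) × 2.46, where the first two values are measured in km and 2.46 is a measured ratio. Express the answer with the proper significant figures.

76.906 km + 46.98 km = 123.886 km; the sum is limited to 2 decimal places (5 s.f.).
Carrying full precision, 123.886 × 2.46 = 304.75956 km; 2.46 has 3 s.f., so the result keeps min(5, 3) = 3 s.f.
Rounded to 3 significant figures: 305 km.

305 km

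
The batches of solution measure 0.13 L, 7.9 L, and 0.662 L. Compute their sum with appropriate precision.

8.7 L

0.13 L + 7.9 L + 0.662 L = 8.692 L.
Addition/subtraction keeps the fewest decimal places: 0.13 → 2 decimal places, 7.9 → 1 decimal place, 0.662 → 3 decimal places; limit is 1.
Rounded to 1 decimal place: 8.7 L.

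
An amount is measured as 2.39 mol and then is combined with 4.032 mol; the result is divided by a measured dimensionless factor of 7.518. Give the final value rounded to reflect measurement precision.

2.39 mol + 4.032 mol = 6.422 mol; the sum is limited to 2 decimal places (3 s.f.).
Carrying full precision, 6.422 ÷ 7.518 = 0.854216546954… mol; 7.518 has 4 s.f., so the result keeps min(3, 4) = 3 s.f.
Rounded to 3 significant figures: 0.854 mol.

0.854 mol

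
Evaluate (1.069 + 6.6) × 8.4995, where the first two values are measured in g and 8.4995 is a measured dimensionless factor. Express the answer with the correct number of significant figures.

1.069 g + 6.6 g = 7.669 g; the sum is limited to 1 decimal place (2 s.f.).
Carrying full precision, 7.669 × 8.4995 = 65.1826655 g; 8.4995 has 5 s.f., so the result keeps min(2, 5) = 2 s.f.
Rounded to 2 significant figures: 65 g.

65 g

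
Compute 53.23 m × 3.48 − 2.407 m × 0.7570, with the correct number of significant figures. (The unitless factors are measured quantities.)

183 m

53.23 × 3.48 = 185.2404 → 185 m (3 s.f., last digit at the 10^0 place).
2.407 × 0.7570 = 1.822099 → 1.822 m (4 s.f., last digit at the 10^-3 place).
Difference: 183.418301 m; keep the coarser place, 10^0.
Result: 183 m.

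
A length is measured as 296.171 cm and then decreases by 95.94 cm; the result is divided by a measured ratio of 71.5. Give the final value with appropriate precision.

2.80 cm

296.171 cm − 95.94 cm = 200.231 cm; the difference is limited to 2 decimal places (5 s.f.).
Carrying full precision, 200.231 ÷ 71.5 = 2.80043356643… cm; 71.5 has 3 s.f., so the result keeps min(5, 3) = 3 s.f.
Rounded to 3 significant figures: 2.80 cm.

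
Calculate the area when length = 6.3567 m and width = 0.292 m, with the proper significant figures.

area = 6.3567 m × 0.292 m = 1.8561564 m².
6.3567 has 5 significant figures; 0.292 has 3.
Division/multiplication keeps the fewest: 3 significant figures.
Rounded: 1.86 m².

1.86 m²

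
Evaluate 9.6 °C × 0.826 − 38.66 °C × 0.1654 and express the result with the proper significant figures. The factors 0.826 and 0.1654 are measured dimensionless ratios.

9.6 × 0.826 = 7.9296 → 7.9 °C (2 s.f., last digit at the 10^-1 place).
38.66 × 0.1654 = 6.394364 → 6.394 °C (4 s.f., last digit at the 10^-3 place).
Difference: 1.535236 °C; keep the coarser place, 10^-1.
Result: 1.5 °C.

1.5 °C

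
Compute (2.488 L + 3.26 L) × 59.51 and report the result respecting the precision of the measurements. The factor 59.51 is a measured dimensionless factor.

2.488 L + 3.26 L = 5.748 L; the sum is limited to 2 decimal places (3 s.f.).
Carrying full precision, 5.748 × 59.51 = 342.06348 L; 59.51 has 4 s.f., so the result keeps min(3, 4) = 3 s.f.
Rounded to 3 significant figures: 342 L.

342 L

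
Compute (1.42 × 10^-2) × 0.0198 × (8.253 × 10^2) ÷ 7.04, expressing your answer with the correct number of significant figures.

0.0330

(1.42 × 10^-2) × 0.0198 × (8.253 × 10^2) ÷ 7.04 = 0.03296041875
Multiplication/division keeps the fewest significant figures: 1.42 × 10^-2 → 3 s.f., 0.0198 → 3 s.f., 8.253 × 10^2 → 4 s.f., 7.04 → 3 s.f.; limit is 3.
Rounded to 3 significant figures: 0.0330.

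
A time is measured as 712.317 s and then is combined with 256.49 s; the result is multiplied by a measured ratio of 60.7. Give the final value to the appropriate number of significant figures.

712.317 s + 256.49 s = 968.807 s; the sum is limited to 2 decimal places (5 s.f.).
Carrying full precision, 968.807 × 60.7 = 58806.5849 s; 60.7 has 3 s.f., so the result keeps min(5, 3) = 3 s.f.
Rounded to 3 significant figures: 5.88 × 10⁴ s.

5.88 × 10⁴ s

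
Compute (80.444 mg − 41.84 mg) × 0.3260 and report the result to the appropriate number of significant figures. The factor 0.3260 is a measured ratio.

80.444 mg − 41.84 mg = 38.604 mg; the difference is limited to 2 decimal places (4 s.f.).
Carrying full precision, 38.604 × 0.3260 = 12.584904 mg; 0.3260 has 4 s.f., so the result keeps min(4, 4) = 4 s.f.
Rounded to 4 significant figures: 12.58 mg.

12.58 mg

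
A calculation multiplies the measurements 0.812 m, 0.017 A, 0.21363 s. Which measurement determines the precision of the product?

0.017 A

0.812 m → 3 s.f.; 0.017 A → 2 s.f.; 0.21363 s → 5 s.f.
The fewest is 2 significant figures, from 0.017 A.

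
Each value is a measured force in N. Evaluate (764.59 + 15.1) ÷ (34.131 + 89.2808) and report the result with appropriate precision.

764.59 + 15.1 = 779.69, limited to 1 d.p. → 4 s.f.; 34.131 + 89.2808 = 123.4118, limited to 3 d.p. → 6 s.f.
Carrying full precision, 779.69 ÷ 123.4118 = 6.31779132952…; keep min(4, 6) = 4 s.f.
Rounded to 4 significant figures: 6.318.

6.318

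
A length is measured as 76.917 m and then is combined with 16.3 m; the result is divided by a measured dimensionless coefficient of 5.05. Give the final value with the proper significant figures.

76.917 m + 16.3 m = 93.217 m; the sum is limited to 1 decimal place (3 s.f.).
Carrying full precision, 93.217 ÷ 5.05 = 18.4588118812… m; 5.05 has 3 s.f., so the result keeps min(3, 3) = 3 s.f.
Rounded to 3 significant figures: 18.5 m.

18.5 m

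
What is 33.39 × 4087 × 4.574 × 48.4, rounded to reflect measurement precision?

3.02 × 10^7

33.39 × 4087 × 4.574 × 48.4 = 30210824.5473…
Multiplication/division keeps the fewest significant figures: 33.39 → 4 s.f., 4087 → 4 s.f., 4.574 → 4 s.f., 48.4 → 3 s.f.; limit is 3.
Rounded to 3 significant figures: 3.02 × 10^7.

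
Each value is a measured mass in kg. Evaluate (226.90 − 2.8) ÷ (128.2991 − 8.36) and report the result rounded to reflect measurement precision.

1.868

226.90 − 2.8 = 224.10, limited to 1 d.p. → 4 s.f.; 128.2991 − 8.36 = 119.9391, limited to 2 d.p. → 5 s.f.
Carrying full precision, 224.10 ÷ 119.9391 = 1.86844823748…; keep min(4, 5) = 4 s.f.
Rounded to 4 significant figures: 1.868.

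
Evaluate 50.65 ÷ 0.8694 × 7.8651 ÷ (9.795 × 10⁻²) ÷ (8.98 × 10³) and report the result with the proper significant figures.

50.65 ÷ 0.8694 × 7.8651 ÷ (9.795 × 10⁻²) ÷ (8.98 × 10³) = 0.520934698115…
Multiplication/division keeps the fewest significant figures: 50.65 → 4 s.f., 0.8694 → 4 s.f., 7.8651 → 5 s.f., 9.795 × 10⁻² → 4 s.f., 8.98 × 10³ → 3 s.f.; limit is 3.
Rounded to 3 significant figures: 0.521.

0.521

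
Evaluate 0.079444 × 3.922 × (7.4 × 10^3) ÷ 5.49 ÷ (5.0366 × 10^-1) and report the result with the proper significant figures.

8.3 × 10^2

0.079444 × 3.922 × (7.4 × 10^3) ÷ 5.49 ÷ (5.0366 × 10^-1) = 833.855132416…
Multiplication/division keeps the fewest significant figures: 0.079444 → 5 s.f., 3.922 → 4 s.f., 7.4 × 10^3 → 2 s.f., 5.49 → 3 s.f., 5.0366 × 10^-1 → 5 s.f.; limit is 2.
Rounded to 2 significant figures: 8.3 × 10^2.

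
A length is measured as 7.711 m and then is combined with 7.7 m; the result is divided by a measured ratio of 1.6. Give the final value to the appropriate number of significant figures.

7.711 m + 7.7 m = 15.411 m; the sum is limited to 1 decimal place (3 s.f.).
Carrying full precision, 15.411 ÷ 1.6 = 9.631875 m; 1.6 has 2 s.f., so the result keeps min(3, 2) = 2 s.f.
Rounded to 2 significant figures: 9.6 m.

9.6 m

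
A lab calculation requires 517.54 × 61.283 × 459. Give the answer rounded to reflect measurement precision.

517.54 × 61.283 × 459 = 14557829.3534…
Multiplication/division keeps the fewest significant figures: 517.54 → 5 s.f., 61.283 → 5 s.f., 459 → 3 s.f.; limit is 3.
Rounded to 3 significant figures: 1.46 × 10^7.

1.46 × 10^7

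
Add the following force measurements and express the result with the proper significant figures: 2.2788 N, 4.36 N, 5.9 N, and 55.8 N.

2.2788 N + 4.36 N + 5.9 N + 55.8 N = 68.3388 N.
Addition/subtraction keeps the fewest decimal places: 2.2788 → 4 decimal places, 4.36 → 2 decimal places, 5.9 → 1 decimal place, 55.8 → 1 decimal place; limit is 1.
Rounded to 1 decimal place: 68.3 N.

68.3 N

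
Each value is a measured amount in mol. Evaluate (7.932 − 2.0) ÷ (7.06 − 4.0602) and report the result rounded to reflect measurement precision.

2.0

7.932 − 2.0 = 5.932, limited to 1 d.p. → 2 s.f.; 7.06 − 4.0602 = 2.9998, limited to 2 d.p. → 3 s.f.
Carrying full precision, 5.932 ÷ 2.9998 = 1.97746516434…; keep min(2, 3) = 2 s.f.
Rounded to 2 significant figures: 2.0.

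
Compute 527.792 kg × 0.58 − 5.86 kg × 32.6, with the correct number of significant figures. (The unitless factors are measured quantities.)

1.2 × 10^2 kg

527.792 × 0.58 = 306.11936 → 3.1 × 10^2 kg (2 s.f., last digit at the 10^1 place).
5.86 × 32.6 = 191.036 → 191 kg (3 s.f., last digit at the 10^0 place).
Difference: 115.08336 kg; keep the coarser place, 10^1.
Result: 1.2 × 10^2 kg.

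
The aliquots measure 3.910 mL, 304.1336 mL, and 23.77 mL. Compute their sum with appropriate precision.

3.3181 × 10^2 mL

3.910 mL + 304.1336 mL + 23.77 mL = 331.8136 mL.
Addition/subtraction keeps the fewest decimal places: 3.910 → 3 decimal places, 304.1336 → 4 decimal places, 23.77 → 2 decimal places; limit is 2.
Rounded to 2 decimal places: 3.3181 × 10^2 mL.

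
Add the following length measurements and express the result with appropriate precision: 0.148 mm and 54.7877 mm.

0.148 mm + 54.7877 mm = 54.9357 mm.
Addition/subtraction keeps the fewest decimal places: 0.148 → 3 decimal places, 54.7877 → 4 decimal places; limit is 3.
Rounded to 3 decimal places: 54.936 mm.

54.936 mm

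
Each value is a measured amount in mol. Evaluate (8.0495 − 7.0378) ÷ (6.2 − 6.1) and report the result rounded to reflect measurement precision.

8.0495 − 7.0378 = 1.0117, limited to 4 d.p. → 5 s.f.; 6.2 − 6.1 = 0.1, limited to 1 d.p. → 1 s.f.
Carrying full precision, 1.0117 ÷ 0.1 = 10.117; keep min(5, 1) = 1 s.f.
Rounded to 1 significant figure: 1 × 10¹.

1 × 10¹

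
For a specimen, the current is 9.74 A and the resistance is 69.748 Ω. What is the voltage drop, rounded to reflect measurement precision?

voltage drop = 9.74 A × 69.748 Ω = 679.34552 V.
9.74 has 3 significant figures; 69.748 has 5.
Division/multiplication keeps the fewest: 3 significant figures.
Rounded: 6.79 × 10² V.

6.79 × 10² V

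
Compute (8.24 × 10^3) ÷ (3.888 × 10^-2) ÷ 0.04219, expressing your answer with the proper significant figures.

5.02 × 10^6

(8.24 × 10^3) ÷ (3.888 × 10^-2) ÷ 0.04219 = 5023326.76887…
Multiplication/division keeps the fewest significant figures: 8.24 × 10^3 → 3 s.f., 3.888 × 10^-2 → 4 s.f., 0.04219 → 4 s.f.; limit is 3.
Rounded to 3 significant figures: 5.02 × 10^6.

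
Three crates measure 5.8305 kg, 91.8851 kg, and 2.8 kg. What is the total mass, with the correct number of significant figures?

5.8305 kg + 91.8851 kg + 2.8 kg = 100.5156 kg.
Addition/subtraction keeps the fewest decimal places: 5.8305 → 4 decimal places, 91.8851 → 4 decimal places, 2.8 → 1 decimal place; limit is 1.
Rounded to 1 decimal place: 100.5 kg.

100.5 kg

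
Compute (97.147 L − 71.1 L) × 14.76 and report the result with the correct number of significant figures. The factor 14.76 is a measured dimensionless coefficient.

384 L

97.147 L − 71.1 L = 26.047 L; the difference is limited to 1 decimal place (3 s.f.).
Carrying full precision, 26.047 × 14.76 = 384.45372 L; 14.76 has 4 s.f., so the result keeps min(3, 4) = 3 s.f.
Rounded to 3 significant figures: 384 L.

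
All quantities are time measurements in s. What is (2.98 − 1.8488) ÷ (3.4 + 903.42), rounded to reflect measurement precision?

2.98 − 1.8488 = 1.1312, limited to 2 d.p. → 3 s.f.; 3.4 + 903.42 = 906.82, limited to 1 d.p. → 4 s.f.
Carrying full precision, 1.1312 ÷ 906.82 = 0.00124743609537…; keep min(3, 4) = 3 s.f.
Rounded to 3 significant figures: 0.00125.

0.00125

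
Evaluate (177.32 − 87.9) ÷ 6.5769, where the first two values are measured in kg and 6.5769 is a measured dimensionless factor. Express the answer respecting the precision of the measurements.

177.32 kg − 87.9 kg = 89.42 kg; the difference is limited to 1 decimal place (3 s.f.).
Carrying full precision, 89.42 ÷ 6.5769 = 13.5960710973… kg; 6.5769 has 5 s.f., so the result keeps min(3, 5) = 3 s.f.
Rounded to 3 significant figures: 13.6 kg.

13.6 kg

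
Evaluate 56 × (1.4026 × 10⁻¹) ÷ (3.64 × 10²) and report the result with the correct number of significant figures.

0.022

56 × (1.4026 × 10⁻¹) ÷ (3.64 × 10²) = 0.0215784615385…
Multiplication/division keeps the fewest significant figures: 56 → 2 s.f., 1.4026 × 10⁻¹ → 5 s.f., 3.64 × 10² → 3 s.f.; limit is 2.
Rounded to 2 significant figures: 0.022.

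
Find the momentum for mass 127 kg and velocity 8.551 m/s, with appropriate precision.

1.09 × 10^3 kg·m/s

momentum = 127 kg × 8.551 m/s = 1085.977 kg·m/s.
127 has 3 significant figures; 8.551 has 4.
Division/multiplication keeps the fewest: 3 significant figures.
Rounded: 1.09 × 10^3 kg·m/s.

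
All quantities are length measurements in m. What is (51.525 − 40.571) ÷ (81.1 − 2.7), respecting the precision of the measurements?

0.140

51.525 − 40.571 = 10.954, limited to 3 d.p. → 5 s.f.; 81.1 − 2.7 = 78.4, limited to 1 d.p. → 3 s.f.
Carrying full precision, 10.954 ÷ 78.4 = 0.139719387755…; keep min(5, 3) = 3 s.f.
Rounded to 3 significant figures: 0.140.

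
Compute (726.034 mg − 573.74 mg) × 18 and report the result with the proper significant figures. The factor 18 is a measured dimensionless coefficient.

2.7 × 10^3 mg

726.034 mg − 573.74 mg = 152.294 mg; the difference is limited to 2 decimal places (5 s.f.).
Carrying full precision, 152.294 × 18 = 2741.292 mg; 18 has 2 s.f., so the result keeps min(5, 2) = 2 s.f.
Rounded to 2 significant figures: 2.7 × 10^3 mg.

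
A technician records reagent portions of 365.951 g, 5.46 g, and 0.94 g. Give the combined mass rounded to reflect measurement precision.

372.35 g

365.951 g + 5.46 g + 0.94 g = 372.351 g.
Addition/subtraction keeps the fewest decimal places: 365.951 → 3 decimal places, 5.46 → 2 decimal places, 0.94 → 2 decimal places; limit is 2.
Rounded to 2 decimal places: 372.35 g.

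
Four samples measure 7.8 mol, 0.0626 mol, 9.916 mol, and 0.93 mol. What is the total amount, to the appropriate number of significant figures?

7.8 mol + 0.0626 mol + 9.916 mol + 0.93 mol = 18.7086 mol.
Addition/subtraction keeps the fewest decimal places: 7.8 → 1 decimal place, 0.0626 → 4 decimal places, 9.916 → 3 decimal places, 0.93 → 2 decimal places; limit is 1.
Rounded to 1 decimal place: 18.7 mol.

18.7 mol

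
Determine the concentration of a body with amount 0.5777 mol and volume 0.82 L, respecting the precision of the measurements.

concentration = 0.5777 mol ÷ 0.82 L = 0.704512195122… mol/L.
0.5777 has 4 significant figures; 0.82 has 2.
Division/multiplication keeps the fewest: 2 significant figures.
Rounded: 0.70 mol/L.

0.70 mol/L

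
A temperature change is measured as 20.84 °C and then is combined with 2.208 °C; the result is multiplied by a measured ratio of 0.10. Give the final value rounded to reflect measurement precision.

20.84 °C + 2.208 °C = 23.048 °C; the sum is limited to 2 decimal places (4 s.f.).
Carrying full precision, 23.048 × 0.10 = 2.3048 °C; 0.10 has 2 s.f., so the result keeps min(4, 2) = 2 s.f.
Rounded to 2 significant figures: 2.3 °C.

2.3 °C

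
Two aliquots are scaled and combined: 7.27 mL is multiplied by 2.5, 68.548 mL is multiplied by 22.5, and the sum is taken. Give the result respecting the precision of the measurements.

7.27 × 2.5 = 18.175 → 18 mL (2 s.f., last digit at the 10^0 place).
68.548 × 22.5 = 1542.33 → 1.54 × 10^3 mL (3 s.f., last digit at the 10^1 place).
Sum: 1560.505 mL; keep the coarser place, 10^1.
Result: 1.56 × 10^3 mL.

1.56 × 10^3 mL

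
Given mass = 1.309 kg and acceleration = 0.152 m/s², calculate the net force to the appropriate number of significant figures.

0.199 N

net force = 1.309 kg × 0.152 m/s² = 0.198968 N.
1.309 has 4 significant figures; 0.152 has 3.
Division/multiplication keeps the fewest: 3 significant figures.
Rounded: 0.199 N.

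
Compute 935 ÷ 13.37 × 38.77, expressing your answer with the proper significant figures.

935 ÷ 13.37 × 38.77 = 2711.29020194…
Multiplication/division keeps the fewest significant figures: 935 → 3 s.f., 13.37 → 4 s.f., 38.77 → 4 s.f.; limit is 3.
Rounded to 3 significant figures: 2.71 × 10^3.

2.71 × 10^3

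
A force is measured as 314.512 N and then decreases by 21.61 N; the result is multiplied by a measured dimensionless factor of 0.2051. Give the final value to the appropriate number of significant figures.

60.07 N

314.512 N − 21.61 N = 292.902 N; the difference is limited to 2 decimal places (5 s.f.).
Carrying full precision, 292.902 × 0.2051 = 60.0742002 N; 0.2051 has 4 s.f., so the result keeps min(5, 4) = 4 s.f.
Rounded to 4 significant figures: 60.07 N.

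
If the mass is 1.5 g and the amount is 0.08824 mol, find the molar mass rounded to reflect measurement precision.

molar mass = 1.5 g ÷ 0.08824 mol = 16.9990933817… g/mol.
1.5 has 2 significant figures; 0.08824 has 4.
Division/multiplication keeps the fewest: 2 significant figures.
Rounded: 17 g/mol.

17 g/mol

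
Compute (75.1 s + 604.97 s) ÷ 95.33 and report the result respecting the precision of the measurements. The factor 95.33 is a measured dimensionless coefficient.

75.1 s + 604.97 s = 680.07 s; the sum is limited to 1 decimal place (4 s.f.).
Carrying full precision, 680.07 ÷ 95.33 = 7.13385083395… s; 95.33 has 4 s.f., so the result keeps min(4, 4) = 4 s.f.
Rounded to 4 significant figures: 7.134 s.

7.134 s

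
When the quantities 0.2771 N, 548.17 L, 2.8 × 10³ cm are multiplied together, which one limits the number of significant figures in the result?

0.2771 N → 4 s.f.; 548.17 L → 5 s.f.; 2.8 × 10³ cm → 2 s.f.
The fewest is 2 significant figures, from 2.8 × 10³ cm.

2.8 × 10³ cm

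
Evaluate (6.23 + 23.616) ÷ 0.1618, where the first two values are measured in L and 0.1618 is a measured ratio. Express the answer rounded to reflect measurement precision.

6.23 L + 23.616 L = 29.846 L; the sum is limited to 2 decimal places (4 s.f.).
Carrying full precision, 29.846 ÷ 0.1618 = 184.462299135… L; 0.1618 has 4 s.f., so the result keeps min(4, 4) = 4 s.f.
Rounded to 4 significant figures: 184.5 L.

184.5 L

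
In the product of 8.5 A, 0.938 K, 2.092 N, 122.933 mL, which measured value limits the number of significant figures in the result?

8.5 A

8.5 A → 2 s.f.; 0.938 K → 3 s.f.; 2.092 N → 4 s.f.; 122.933 mL → 6 s.f.
The fewest is 2 significant figures, from 8.5 A.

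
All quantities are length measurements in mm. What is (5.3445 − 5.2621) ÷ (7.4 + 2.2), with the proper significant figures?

5.3445 − 5.2621 = 0.0824, limited to 4 d.p. → 3 s.f.; 7.4 + 2.2 = 9.6, limited to 1 d.p. → 2 s.f.
Carrying full precision, 0.0824 ÷ 9.6 = 0.00858333333333…; keep min(3, 2) = 2 s.f.
Rounded to 2 significant figures: 0.0086.

0.0086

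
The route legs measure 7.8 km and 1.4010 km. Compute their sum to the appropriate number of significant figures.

7.8 km + 1.4010 km = 9.2010 km.
Addition/subtraction keeps the fewest decimal places: 7.8 → 1 decimal place, 1.4010 → 4 decimal places; limit is 1.
Rounded to 1 decimal place: 9.2 km.

9.2 km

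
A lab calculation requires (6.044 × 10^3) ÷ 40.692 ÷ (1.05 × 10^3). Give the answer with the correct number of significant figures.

(6.044 × 10^3) ÷ 40.692 ÷ (1.05 × 10^3) = 0.141457546353…
Multiplication/division keeps the fewest significant figures: 6.044 × 10^3 → 4 s.f., 40.692 → 5 s.f., 1.05 × 10^3 → 3 s.f.; limit is 3.
Rounded to 3 significant figures: 0.141.

0.141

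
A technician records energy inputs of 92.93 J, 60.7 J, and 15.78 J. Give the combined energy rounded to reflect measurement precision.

92.93 J + 60.7 J + 15.78 J = 169.41 J.
Addition/subtraction keeps the fewest decimal places: 92.93 → 2 decimal places, 60.7 → 1 decimal place, 15.78 → 2 decimal places; limit is 1.
Rounded to 1 decimal place: 1.694 × 10^2 J.

1.694 × 10^2 J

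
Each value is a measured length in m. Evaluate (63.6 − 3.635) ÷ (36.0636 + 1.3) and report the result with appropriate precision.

1.60

63.6 − 3.635 = 59.965, limited to 1 d.p. → 3 s.f.; 36.0636 + 1.3 = 37.3636, limited to 1 d.p. → 3 s.f.
Carrying full precision, 59.965 ÷ 37.3636 = 1.60490423835…; keep min(3, 3) = 3 s.f.
Rounded to 3 significant figures: 1.60.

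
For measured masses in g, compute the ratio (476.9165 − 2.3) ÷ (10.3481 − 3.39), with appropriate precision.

476.9165 − 2.3 = 474.6165, limited to 1 d.p. → 4 s.f.; 10.3481 − 3.39 = 6.9581, limited to 2 d.p. → 3 s.f.
Carrying full precision, 474.6165 ÷ 6.9581 = 68.2106465846…; keep min(4, 3) = 3 s.f.
Rounded to 3 significant figures: 68.2.

68.2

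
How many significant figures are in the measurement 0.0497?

0.0497: leading zeros are not significant.

3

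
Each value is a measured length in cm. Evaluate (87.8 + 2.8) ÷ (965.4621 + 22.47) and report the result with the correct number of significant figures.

87.8 + 2.8 = 90.6, limited to 1 d.p. → 3 s.f.; 965.4621 + 22.47 = 987.9321, limited to 2 d.p. → 5 s.f.
Carrying full precision, 90.6 ÷ 987.9321 = 0.0917067073739…; keep min(3, 5) = 3 s.f.
Rounded to 3 significant figures: 0.0917.

0.0917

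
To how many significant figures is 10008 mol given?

5

10008: zeros between nonzero digits are significant.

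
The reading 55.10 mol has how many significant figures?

55.10: trailing zeros after a decimal point are significant.

4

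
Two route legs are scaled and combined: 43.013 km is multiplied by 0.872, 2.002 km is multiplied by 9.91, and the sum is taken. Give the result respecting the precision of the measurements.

43.013 × 0.872 = 37.507336 → 37.5 km (3 s.f., last digit at the 10^-1 place).
2.002 × 9.91 = 19.83982 → 19.8 km (3 s.f., last digit at the 10^-1 place).
Sum: 57.347156 km; keep the coarser place, 10^-1.
Result: 57.3 km.

57.3 km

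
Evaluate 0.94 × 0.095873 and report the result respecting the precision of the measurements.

0.090

0.94 × 0.095873 = 0.09012062
Multiplication/division keeps the fewest significant figures: 0.94 → 2 s.f., 0.095873 → 5 s.f.; limit is 2.
Rounded to 2 significant figures: 0.090.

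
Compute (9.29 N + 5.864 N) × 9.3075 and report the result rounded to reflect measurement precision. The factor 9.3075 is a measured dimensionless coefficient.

141.0 N

9.29 N + 5.864 N = 15.154 N; the sum is limited to 2 decimal places (4 s.f.).
Carrying full precision, 15.154 × 9.3075 = 141.045855 N; 9.3075 has 5 s.f., so the result keeps min(4, 5) = 4 s.f.
Rounded to 4 significant figures: 141.0 N.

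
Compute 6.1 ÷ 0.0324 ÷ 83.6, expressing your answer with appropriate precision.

6.1 ÷ 0.0324 ÷ 83.6 = 2.25205269065…
Multiplication/division keeps the fewest significant figures: 6.1 → 2 s.f., 0.0324 → 3 s.f., 83.6 → 3 s.f.; limit is 2.
Rounded to 2 significant figures: 2.3.

2.3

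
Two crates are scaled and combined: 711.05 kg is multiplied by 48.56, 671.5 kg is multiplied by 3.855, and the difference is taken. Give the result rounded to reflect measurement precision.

711.05 × 48.56 = 34528.588 → 3.453 × 10^4 kg (4 s.f., last digit at the 10^1 place).
671.5 × 3.855 = 2588.6325 → 2589 kg (4 s.f., last digit at the 10^0 place).
Difference: 31939.9555 kg; keep the coarser place, 10^1.
Result: 3.194 × 10^4 kg.

3.194 × 10^4 kg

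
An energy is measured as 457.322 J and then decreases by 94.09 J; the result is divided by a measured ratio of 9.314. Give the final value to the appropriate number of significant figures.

39.00 J

457.322 J − 94.09 J = 363.232 J; the difference is limited to 2 decimal places (5 s.f.).
Carrying full precision, 363.232 ÷ 9.314 = 38.9984968864… J; 9.314 has 4 s.f., so the result keeps min(5, 4) = 4 s.f.
Rounded to 4 significant figures: 39.00 J.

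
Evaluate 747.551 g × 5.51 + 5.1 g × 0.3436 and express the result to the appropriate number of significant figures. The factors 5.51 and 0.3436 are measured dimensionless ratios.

747.551 × 5.51 = 4119.00601 → 4.12 × 10^3 g (3 s.f., last digit at the 10^1 place).
5.1 × 0.3436 = 1.75236 → 1.8 g (2 s.f., last digit at the 10^-1 place).
Sum: 4120.75837 g; keep the coarser place, 10^1.
Result: 4.12 × 10^3 g.

4.12 × 10^3 g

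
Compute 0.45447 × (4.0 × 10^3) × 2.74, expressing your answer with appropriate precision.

5.0 × 10^3

0.45447 × (4.0 × 10^3) × 2.74 = 4980.9912
Multiplication/division keeps the fewest significant figures: 0.45447 → 5 s.f., 4.0 × 10^3 → 2 s.f., 2.74 → 3 s.f.; limit is 2.
Rounded to 2 significant figures: 5.0 × 10^3.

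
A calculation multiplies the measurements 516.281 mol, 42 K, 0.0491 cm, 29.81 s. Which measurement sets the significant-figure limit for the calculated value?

516.281 mol → 6 s.f.; 42 K → 2 s.f.; 0.0491 cm → 3 s.f.; 29.81 s → 4 s.f.
The fewest is 2 significant figures, from 42 K.

42 K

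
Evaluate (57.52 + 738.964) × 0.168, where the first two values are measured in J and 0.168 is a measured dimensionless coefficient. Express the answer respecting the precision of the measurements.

134 J

57.52 J + 738.964 J = 796.484 J; the sum is limited to 2 decimal places (5 s.f.).
Carrying full precision, 796.484 × 0.168 = 133.809312 J; 0.168 has 3 s.f., so the result keeps min(5, 3) = 3 s.f.
Rounded to 3 significant figures: 134 J.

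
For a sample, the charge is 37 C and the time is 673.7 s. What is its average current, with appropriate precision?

0.055 A

average current = 37 C ÷ 673.7 s = 0.0549205877987… A.
37 has 2 significant figures; 673.7 has 4.
Division/multiplication keeps the fewest: 2 significant figures.
Rounded: 0.055 A.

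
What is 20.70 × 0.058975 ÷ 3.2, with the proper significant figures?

20.70 × 0.058975 ÷ 3.2 = 0.38149453125
Multiplication/division keeps the fewest significant figures: 20.70 → 4 s.f., 0.058975 → 5 s.f., 3.2 → 2 s.f.; limit is 2.
Rounded to 2 significant figures: 0.38.

0.38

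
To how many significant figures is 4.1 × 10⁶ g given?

2

4.1 × 10⁶: in scientific notation every digit of the coefficient is significant.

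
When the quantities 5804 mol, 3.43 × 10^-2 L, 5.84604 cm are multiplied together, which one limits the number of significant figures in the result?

5804 mol → 4 s.f.; 3.43 × 10^-2 L → 3 s.f.; 5.84604 cm → 6 s.f.
The fewest is 3 significant figures, from 3.43 × 10^-2 L.

3.43 × 10^-2 L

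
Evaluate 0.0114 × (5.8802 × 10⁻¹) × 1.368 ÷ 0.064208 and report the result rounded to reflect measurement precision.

0.0114 × (5.8802 × 10⁻¹) × 1.368 ÷ 0.064208 = 0.142821603289…
Multiplication/division keeps the fewest significant figures: 0.0114 → 3 s.f., 5.8802 × 10⁻¹ → 5 s.f., 1.368 → 4 s.f., 0.064208 → 5 s.f.; limit is 3.
Rounded to 3 significant figures: 0.143.

0.143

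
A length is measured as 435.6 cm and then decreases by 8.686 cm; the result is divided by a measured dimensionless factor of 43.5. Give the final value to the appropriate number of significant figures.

435.6 cm − 8.686 cm = 426.914 cm; the difference is limited to 1 decimal place (4 s.f.).
Carrying full precision, 426.914 ÷ 43.5 = 9.81411494253… cm; 43.5 has 3 s.f., so the result keeps min(4, 3) = 3 s.f.
Rounded to 3 significant figures: 9.81 cm.

9.81 cm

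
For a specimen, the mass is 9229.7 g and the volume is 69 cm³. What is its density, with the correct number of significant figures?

1.3 × 10² g/cm³

density = 9229.7 g ÷ 69 cm³ = 133.763768116… g/cm³.
9229.7 has 5 significant figures; 69 has 2.
Division/multiplication keeps the fewest: 2 significant figures.
Rounded: 1.3 × 10² g/cm³.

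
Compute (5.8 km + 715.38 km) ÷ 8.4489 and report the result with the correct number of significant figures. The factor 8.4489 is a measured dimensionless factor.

85.36 km

5.8 km + 715.38 km = 721.18 km; the sum is limited to 1 decimal place (4 s.f.).
Carrying full precision, 721.18 ÷ 8.4489 = 85.3578572359… km; 8.4489 has 5 s.f., so the result keeps min(4, 5) = 4 s.f.
Rounded to 4 significant figures: 85.36 km.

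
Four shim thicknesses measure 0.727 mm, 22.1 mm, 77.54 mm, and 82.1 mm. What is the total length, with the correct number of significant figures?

0.727 mm + 22.1 mm + 77.54 mm + 82.1 mm = 182.467 mm.
Addition/subtraction keeps the fewest decimal places: 0.727 → 3 decimal places, 22.1 → 1 decimal place, 77.54 → 2 decimal places, 82.1 → 1 decimal place; limit is 1.
Rounded to 1 decimal place: 182.5 mm.

182.5 mm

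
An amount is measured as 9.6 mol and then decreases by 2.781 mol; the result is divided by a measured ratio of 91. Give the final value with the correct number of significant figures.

7.5 × 10^-2 mol

9.6 mol − 2.781 mol = 6.819 mol; the difference is limited to 1 decimal place (2 s.f.).
Carrying full precision, 6.819 ÷ 91 = 0.0749340659341… mol; 91 has 2 s.f., so the result keeps min(2, 2) = 2 s.f.
Rounded to 2 significant figures: 7.5 × 10^-2 mol.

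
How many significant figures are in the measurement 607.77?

607.77: zeros between nonzero digits are significant.

5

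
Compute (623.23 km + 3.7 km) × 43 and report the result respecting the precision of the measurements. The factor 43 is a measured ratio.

623.23 km + 3.7 km = 626.93 km; the sum is limited to 1 decimal place (4 s.f.).
Carrying full precision, 626.93 × 43 = 26957.99 km; 43 has 2 s.f., so the result keeps min(4, 2) = 2 s.f.
Rounded to 2 significant figures: 2.7 × 10^4 km.

2.7 × 10^4 km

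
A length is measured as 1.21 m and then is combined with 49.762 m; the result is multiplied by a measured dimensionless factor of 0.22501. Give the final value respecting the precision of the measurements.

11.47 m

1.21 m + 49.762 m = 50.972 m; the sum is limited to 2 decimal places (4 s.f.).
Carrying full precision, 50.972 × 0.22501 = 11.46920972 m; 0.22501 has 5 s.f., so the result keeps min(4, 5) = 4 s.f.
Rounded to 4 significant figures: 11.47 m.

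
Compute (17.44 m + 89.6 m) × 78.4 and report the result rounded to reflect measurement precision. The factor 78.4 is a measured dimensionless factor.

8.39 × 10³ m

17.44 m + 89.6 m = 107.04 m; the sum is limited to 1 decimal place (4 s.f.).
Carrying full precision, 107.04 × 78.4 = 8391.936 m; 78.4 has 3 s.f., so the result keeps min(4, 3) = 3 s.f.
Rounded to 3 significant figures: 8.39 × 10³ m.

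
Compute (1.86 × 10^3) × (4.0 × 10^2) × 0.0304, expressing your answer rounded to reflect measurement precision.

(1.86 × 10^3) × (4.0 × 10^2) × 0.0304 = 22617.6
Multiplication/division keeps the fewest significant figures: 1.86 × 10^3 → 3 s.f., 4.0 × 10^2 → 2 s.f., 0.0304 → 3 s.f.; limit is 2.
Rounded to 2 significant figures: 2.3 × 10^4.

2.3 × 10^4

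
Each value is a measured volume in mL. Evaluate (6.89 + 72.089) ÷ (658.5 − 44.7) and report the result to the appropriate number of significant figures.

1.287 × 10^-1

6.89 + 72.089 = 78.979, limited to 2 d.p. → 4 s.f.; 658.5 − 44.7 = 613.8, limited to 1 d.p. → 4 s.f.
Carrying full precision, 78.979 ÷ 613.8 = 0.12867220593…; keep min(4, 4) = 4 s.f.
Rounded to 4 significant figures: 1.287 × 10^-1.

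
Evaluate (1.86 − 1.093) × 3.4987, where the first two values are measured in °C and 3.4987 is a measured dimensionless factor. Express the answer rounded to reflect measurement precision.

2.7 °C

1.86 °C − 1.093 °C = 0.767 °C; the difference is limited to 2 decimal places (2 s.f.).
Carrying full precision, 0.767 × 3.4987 = 2.6835029 °C; 3.4987 has 5 s.f., so the result keeps min(2, 5) = 2 s.f.
Rounded to 2 significant figures: 2.7 °C.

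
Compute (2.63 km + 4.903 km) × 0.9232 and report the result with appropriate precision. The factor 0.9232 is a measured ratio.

2.63 km + 4.903 km = 7.533 km; the sum is limited to 2 decimal places (3 s.f.).
Carrying full precision, 7.533 × 0.9232 = 6.9544656 km; 0.9232 has 4 s.f., so the result keeps min(3, 4) = 3 s.f.
Rounded to 3 significant figures: 6.95 km.

6.95 km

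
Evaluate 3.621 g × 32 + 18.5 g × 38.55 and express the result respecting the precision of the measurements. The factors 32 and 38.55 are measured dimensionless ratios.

8.3 × 10² g

3.621 × 32 = 115.872 → 1.2 × 10² g (2 s.f., last digit at the 10^1 place).
18.5 × 38.55 = 713.175 → 713 g (3 s.f., last digit at the 10^0 place).
Sum: 829.047 g; keep the coarser place, 10^1.
Result: 8.3 × 10² g.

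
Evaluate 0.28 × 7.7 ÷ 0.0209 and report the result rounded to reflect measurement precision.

0.28 × 7.7 ÷ 0.0209 = 103.157894737…
Multiplication/division keeps the fewest significant figures: 0.28 → 2 s.f., 7.7 → 2 s.f., 0.0209 → 3 s.f.; limit is 2.
Rounded to 2 significant figures: 1.0 × 10^2.

1.0 × 10^2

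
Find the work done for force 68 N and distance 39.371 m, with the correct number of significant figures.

work done = 68 N × 39.371 m = 2677.228 J.
68 has 2 significant figures; 39.371 has 5.
Division/multiplication keeps the fewest: 2 significant figures.
Rounded: 2.7 × 10³ J.

2.7 × 10³ J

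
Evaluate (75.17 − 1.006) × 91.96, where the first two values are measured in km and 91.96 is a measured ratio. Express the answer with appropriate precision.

75.17 km − 1.006 km = 74.164 km; the difference is limited to 2 decimal places (4 s.f.).
Carrying full precision, 74.164 × 91.96 = 6820.12144 km; 91.96 has 4 s.f., so the result keeps min(4, 4) = 4 s.f.
Rounded to 4 significant figures: 6820. km.

6820. km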